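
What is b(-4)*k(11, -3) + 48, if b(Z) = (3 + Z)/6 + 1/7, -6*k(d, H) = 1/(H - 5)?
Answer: 96767/2016 ≈ 48.000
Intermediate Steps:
k(d, H) = -1/(6*(-5 + H)) (k(d, H) = -1/(6*(H - 5)) = -1/(6*(-5 + H)))
b(Z) = 9/14 + Z/6 (b(Z) = (3 + Z)*(1/6) + 1*(1/7) = (1/2 + Z/6) + 1/7 = 9/14 + Z/6)
b(-4)*k(11, -3) + 48 = (9/14 + (1/6)*(-4))*(-1/(-30 + 6*(-3))) + 48 = (9/14 - 2/3)*(-1/(-30 - 18)) + 48 = -(-1)/(42*(-48)) + 48 = -(-1)*(-1)/(42*48) + 48 = -1/42*1/48 + 48 = -1/2016 + 48 = 96767/2016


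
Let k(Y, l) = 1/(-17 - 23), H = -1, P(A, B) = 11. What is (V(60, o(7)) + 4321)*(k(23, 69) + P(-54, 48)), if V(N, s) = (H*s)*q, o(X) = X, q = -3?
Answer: 953069/20 ≈ 47653.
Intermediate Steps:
V(N, s) = 3*s (V(N, s) = -s*(-3) = 3*s)
k(Y, l) = -1/40 (k(Y, l) = 1/(-40) = -1/40)
(V(60, o(7)) + 4321)*(k(23, 69) + P(-54, 48)) = (3*7 + 4321)*(-1/40 + 11) = (21 + 4321)*(439/40) = 4342*(439/40) = 953069/20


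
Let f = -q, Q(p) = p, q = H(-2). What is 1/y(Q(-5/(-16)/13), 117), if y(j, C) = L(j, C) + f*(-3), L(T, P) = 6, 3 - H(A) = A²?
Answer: ⅓ ≈ 0.33333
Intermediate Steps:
H(A) = 3 - A²
q = -1 (q = 3 - 1*(-2)² = 3 - 1*4 = 3 - 4 = -1)
f = 1 (f = -1*(-1) = 1)
y(j, C) = 3 (y(j, C) = 6 + 1*(-3) = 6 - 3 = 3)
1/y(Q(-5/(-16)/13), 117) = 1/3 = ⅓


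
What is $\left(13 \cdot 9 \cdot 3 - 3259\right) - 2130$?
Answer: $-5038$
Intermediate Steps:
$\left(13 \cdot 9 \cdot 3 - 3259\right) - 2130 = \left(117 \cdot 3 - 3259\right) - 2130 = \left(351 - 3259\right) - 2130 = -2908 - 2130 = -5038$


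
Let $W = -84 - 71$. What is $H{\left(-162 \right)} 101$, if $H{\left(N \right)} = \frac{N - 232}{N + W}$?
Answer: $\frac{39794}{317} \approx 125.53$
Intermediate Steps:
$W = -155$ ($W = -84 - 71 = -155$)
$H{\left(N \right)} = \frac{-232 + N}{-155 + N}$ ($H{\left(N \right)} = \frac{N - 232}{N - 155} = \frac{-232 + N}{-155 + N}$)
$H{\left(-162 \right)} 101 = \frac{-232 - 162}{-155 - 162} \cdot 101 = \frac{1}{-317} \left(-394\right) 101 = \left(- \frac{1}{317}\right) \left(-394\right) 101 = \frac{394}{317} \cdot 101 = \frac{39794}{317}$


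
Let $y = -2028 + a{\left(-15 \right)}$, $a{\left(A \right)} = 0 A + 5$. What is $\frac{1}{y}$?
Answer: $- \frac{1}{2023} \approx -0.00049432$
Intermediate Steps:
$a{\left(A \right)} = 5$ ($a{\left(A \right)} = 0 + 5 = 5$)
$y = -2023$ ($y = -2028 + 5 = -2023$)
$\frac{1}{y} = \frac{1}{-2023} = - \frac{1}{2023}$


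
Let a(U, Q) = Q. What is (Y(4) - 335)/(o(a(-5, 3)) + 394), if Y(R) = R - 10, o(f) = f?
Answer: -341/397 ≈ -0.85894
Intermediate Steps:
Y(R) = -10 + R
(Y(4) - 335)/(o(a(-5, 3)) + 394) = ((-10 + 4) - 335)/(3 + 394) = (-6 - 335)/397 = -341*1/397 = -341/397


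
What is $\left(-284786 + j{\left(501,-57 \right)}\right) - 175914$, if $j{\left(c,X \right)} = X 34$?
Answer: $-462638$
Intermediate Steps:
$j{\left(c,X \right)} = 34 X$
$\left(-284786 + j{\left(501,-57 \right)}\right) - 175914 = \left(-284786 + 34 \left(-57\right)\right) - 175914 = \left(-284786 - 1938\right) - 175914 = -286724 - 175914 = -462638$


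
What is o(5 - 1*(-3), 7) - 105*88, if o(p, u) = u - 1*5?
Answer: -9238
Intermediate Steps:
o(p, u) = -5 + u (o(p, u) = u - 5 = -5 + u)
o(5 - 1*(-3), 7) - 105*88 = (-5 + 7) - 105*88 = 2 - 9240 = -9238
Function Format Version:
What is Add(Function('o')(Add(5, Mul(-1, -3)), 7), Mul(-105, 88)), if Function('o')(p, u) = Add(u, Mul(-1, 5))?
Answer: -9238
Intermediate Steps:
Function('o')(p, u) = Add(-5, u) (Function('o')(p, u) = Add(u, -5) = Add(-5, u))
Add(Function('o')(Add(5, Mul(-1, -3)), 7), Mul(-105, 88)) = Add(Add(-5, 7), Mul(-105, 88)) = Add(2, -9240) = -9238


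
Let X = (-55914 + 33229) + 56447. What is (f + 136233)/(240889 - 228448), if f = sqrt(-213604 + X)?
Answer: 45411/4147 + I*sqrt(179842)/12441 ≈ 10.95 + 0.034087*I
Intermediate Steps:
X = 33762 (X = -22685 + 56447 = 33762)
f = I*sqrt(179842) (f = sqrt(-213604 + 33762) = sqrt(-179842) = I*sqrt(179842) ≈ 424.08*I)
(f + 136233)/(240889 - 228448) = (I*sqrt(179842) + 136233)/(240889 - 228448) = (136233 + I*sqrt(179842))/12441 = (136233 + I*sqrt(179842))*(1/12441) = 45411/4147 + I*sqrt(179842)/12441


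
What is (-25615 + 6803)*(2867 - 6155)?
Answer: 61853856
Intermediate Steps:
(-25615 + 6803)*(2867 - 6155) = -18812*(-3288) = 61853856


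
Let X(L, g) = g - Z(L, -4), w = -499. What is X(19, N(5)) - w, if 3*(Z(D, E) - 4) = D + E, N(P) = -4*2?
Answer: 482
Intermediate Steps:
N(P) = -8
Z(D, E) = 4 + D/3 + E/3 (Z(D, E) = 4 + (D + E)/3 = 4 + (D/3 + E/3) = 4 + D/3 + E/3)
X(L, g) = -8/3 + g - L/3 (X(L, g) = g - (4 + L/3 + (⅓)*(-4)) = g - (4 + L/3 - 4/3) = g - (8/3 + L/3) = g + (-8/3 - L/3) = -8/3 + g - L/3)
X(19, N(5)) - w = (-8/3 - 8 - ⅓*19) - 1*(-499) = (-8/3 - 8 - 19/3) + 499 = -17 + 499 = 482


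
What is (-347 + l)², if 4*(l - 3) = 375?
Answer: 1002001/16 ≈ 62625.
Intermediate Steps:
l = 387/4 (l = 3 + (¼)*375 = 3 + 375/4 = 387/4 ≈ 96.750)
(-347 + l)² = (-347 + 387/4)² = (-1001/4)² = 1002001/16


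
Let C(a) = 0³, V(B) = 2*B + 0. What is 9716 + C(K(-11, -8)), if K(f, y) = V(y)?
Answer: 9716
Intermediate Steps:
V(B) = 2*B
K(f, y) = 2*y
C(a) = 0
9716 + C(K(-11, -8)) = 9716 + 0 = 9716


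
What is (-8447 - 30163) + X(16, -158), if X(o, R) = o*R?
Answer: -41138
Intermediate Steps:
X(o, R) = R*o
(-8447 - 30163) + X(16, -158) = (-8447 - 30163) - 158*16 = -38610 - 2528 = -41138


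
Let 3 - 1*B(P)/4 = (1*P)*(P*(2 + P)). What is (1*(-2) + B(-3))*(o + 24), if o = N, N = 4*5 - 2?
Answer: 1932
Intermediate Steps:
B(P) = 12 - 4*P²*(2 + P) (B(P) = 12 - 4*1*P*P*(2 + P) = 12 - 4*P*P*(2 + P) = 12 - 4*P²*(2 + P))
N = 18 (N = 20 - 2 = 18)
o = 18
(1*(-2) + B(-3))*(o + 24) = (1*(-2) + (12 - 8*(-3)² - 4*(-3)³))*(18 + 24) = (-2 + (12 - 8*9 - 4*(-27)))*42 = (-2 + (12 - 72 + 108))*42 = (-2 + 48)*42 = 46*42 = 1932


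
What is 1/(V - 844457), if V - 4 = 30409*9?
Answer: -1/570772 ≈ -1.7520e-6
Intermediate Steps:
V = 273685 (V = 4 + 30409*9 = 4 + 273681 = 273685)
1/(V - 844457) = 1/(273685 - 844457) = 1/(-570772) = -1/570772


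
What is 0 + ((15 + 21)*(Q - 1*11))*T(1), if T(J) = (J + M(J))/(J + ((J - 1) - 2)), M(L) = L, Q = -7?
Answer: 1296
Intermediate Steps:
T(J) = 2*J/(-3 + 2*J) (T(J) = (J + J)/(J + ((J - 1) - 2)) = (2*J)/(J + ((-1 + J) - 2)) = (2*J)/(J + (-3 + J)) = (2*J)/(-3 + 2*J) = 2*J/(-3 + 2*J))
0 + ((15 + 21)*(Q - 1*11))*T(1) = 0 + ((15 + 21)*(-7 - 1*11))*(2*1/(-3 + 2*1)) = 0 + (36*(-7 - 11))*(2*1/(-3 + 2)) = 0 + (36*(-18))*(2*1/(-1)) = 0 - 1296*(-1) = 0 - 648*(-2) = 0 + 1296 = 1296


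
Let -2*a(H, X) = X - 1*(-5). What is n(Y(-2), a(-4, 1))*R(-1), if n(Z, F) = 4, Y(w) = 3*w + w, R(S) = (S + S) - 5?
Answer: -28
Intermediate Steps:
R(S) = -5 + 2*S (R(S) = 2*S - 5 = -5 + 2*S)
a(H, X) = -5/2 - X/2 (a(H, X) = -(X - 1*(-5))/2 = -(X + 5)/2 = -(5 + X)/2 = -5/2 - X/2)
Y(w) = 4*w
n(Y(-2), a(-4, 1))*R(-1) = 4*(-5 + 2*(-1)) = 4*(-5 - 2) = 4*(-7) = -28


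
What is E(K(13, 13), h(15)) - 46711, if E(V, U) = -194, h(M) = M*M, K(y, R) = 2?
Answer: -46905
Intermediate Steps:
h(M) = M**2
E(K(13, 13), h(15)) - 46711 = -194 - 46711 = -46905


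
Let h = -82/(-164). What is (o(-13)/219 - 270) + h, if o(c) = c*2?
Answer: -118093/438 ≈ -269.62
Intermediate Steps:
o(c) = 2*c
h = 1/2 (h = -82*(-1/164) = 1/2 ≈ 0.50000)
(o(-13)/219 - 270) + h = ((2*(-13))/219 - 270) + 1/2 = (-26*1/219 - 270) + 1/2 = (-26/219 - 270) + 1/2 = -59156/219 + 1/2 = -118093/438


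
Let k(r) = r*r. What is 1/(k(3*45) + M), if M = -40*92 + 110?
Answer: 1/14655 ≈ 6.8236e-5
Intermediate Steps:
k(r) = r**2
M = -3570 (M = -3680 + 110 = -3570)
1/(k(3*45) + M) = 1/((3*45)**2 - 3570) = 1/(135**2 - 3570) = 1/(18225 - 3570) = 1/14655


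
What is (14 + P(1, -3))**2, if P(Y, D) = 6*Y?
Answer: 400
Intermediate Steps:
(14 + P(1, -3))**2 = (14 + 6*1)**2 = (14 + 6)**2 = 20**2 = 400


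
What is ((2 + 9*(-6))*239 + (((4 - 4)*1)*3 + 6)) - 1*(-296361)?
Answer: 283939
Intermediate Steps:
((2 + 9*(-6))*239 + (((4 - 4)*1)*3 + 6)) - 1*(-296361) = ((2 - 54)*239 + ((0*1)*3 + 6)) + 296361 = (-52*239 + (0*3 + 6)) + 296361 = (-12428 + (0 + 6)) + 296361 = (-12428 + 6) + 296361 = -12422 + 296361 = 283939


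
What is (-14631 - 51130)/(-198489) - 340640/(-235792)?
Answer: 5194950667/2925132393 ≈ 1.7760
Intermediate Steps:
(-14631 - 51130)/(-198489) - 340640/(-235792) = -65761*(-1/198489) - 340640*(-1/235792) = 65761/198489 + 21290/14737 = 5194950667/2925132393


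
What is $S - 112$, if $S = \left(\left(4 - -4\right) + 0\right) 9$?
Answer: $-40$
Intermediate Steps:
$S = 72$ ($S = \left(\left(4 + 4\right) + 0\right) 9 = \left(8 + 0\right) 9 = 8 \cdot 9 = 72$)
$S - 112 = 72 - 112 = -40$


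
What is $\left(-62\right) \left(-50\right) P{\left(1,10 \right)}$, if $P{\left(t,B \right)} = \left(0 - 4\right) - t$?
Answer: $-15500$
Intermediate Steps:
$P{\left(t,B \right)} = -4 - t$
$\left(-62\right) \left(-50\right) P{\left(1,10 \right)} = \left(-62\right) \left(-50\right) \left(-4 - 1\right) = 3100 \left(-4 - 1\right) = 3100 \left(-5\right) = -15500$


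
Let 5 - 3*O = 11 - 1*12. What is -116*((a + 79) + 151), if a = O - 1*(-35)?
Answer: -30972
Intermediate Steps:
O = 2 (O = 5/3 - (11 - 1*12)/3 = 5/3 - (11 - 12)/3 = 5/3 - 1/3*(-1) = 5/3 + 1/3 = 2)
a = 37 (a = 2 - 1*(-35) = 2 + 35 = 37)
-116*((a + 79) + 151) = -116*((37 + 79) + 151) = -116*(116 + 151) = -116*267 = -30972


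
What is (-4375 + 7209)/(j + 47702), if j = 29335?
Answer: 2834/77037 ≈ 0.036788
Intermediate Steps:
(-4375 + 7209)/(j + 47702) = (-4375 + 7209)/(29335 + 47702) = 2834/77037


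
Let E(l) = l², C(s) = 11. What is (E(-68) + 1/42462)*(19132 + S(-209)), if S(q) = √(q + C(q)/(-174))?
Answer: 1878229468574/21231 + 196344289*I*√6329598/7388388 ≈ 8.8466e+7 + 66859.0*I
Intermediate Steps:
S(q) = √(-11/174 + q) (S(q) = √(q + 11/(-174)) = √(q + 11*(-1/174)) = √(q - 11/174) = √(-11/174 + q))
(E(-68) + 1/42462)*(19132 + S(-209)) = ((-68)² + 1/42462)*(19132 + √(-1914 + 30276*(-209))/174) = (4624 + 1/42462)*(19132 + √(-1914 - 6327684)/174) = 196344289*(19132 + √(-6329598)/174)/42462 = 196344289*(19132 + (I*√6329598)/174)/42462 = 196344289*(19132 + I*√6329598/174)/42462 = 1878229468574/21231 + 196344289*I*√6329598/7388388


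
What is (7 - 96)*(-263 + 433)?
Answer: -15130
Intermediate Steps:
(7 - 96)*(-263 + 433) = -89*170 = -15130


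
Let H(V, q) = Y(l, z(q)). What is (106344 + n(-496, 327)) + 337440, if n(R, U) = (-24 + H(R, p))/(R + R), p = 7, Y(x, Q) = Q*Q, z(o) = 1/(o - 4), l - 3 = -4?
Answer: 3962103767/8928 ≈ 4.4378e+5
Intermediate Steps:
l = -1 (l = 3 - 4 = -1)
z(o) = 1/(-4 + o)
Y(x, Q) = Q²
H(V, q) = (-4 + q)⁻² (H(V, q) = (1/(-4 + q))² = (-4 + q)⁻²)
n(R, U) = -215/(18*R) (n(R, U) = (-24 + (-4 + 7)⁻²)/(R + R) = (-24 + 3⁻²)/((2*R)) = (-24 + ⅑)*(1/(2*R)) = -215/(18*R))
(106344 + n(-496, 327)) + 337440 = (106344 - 215/18/(-496)) + 337440 = (106344 - 215/18*(-1/496)) + 337440 = (106344 + 215/8928) + 337440 = 949439447/8928 + 337440 = 3962103767/8928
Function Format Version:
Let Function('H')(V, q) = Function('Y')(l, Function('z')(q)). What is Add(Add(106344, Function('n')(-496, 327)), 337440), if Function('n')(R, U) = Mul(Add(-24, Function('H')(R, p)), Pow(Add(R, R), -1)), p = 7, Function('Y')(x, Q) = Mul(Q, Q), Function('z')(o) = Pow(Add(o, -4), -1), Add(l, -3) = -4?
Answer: Rational(3962103767, 8928) ≈ 4.4378e+5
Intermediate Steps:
l = -1 (l = Add(3, -4) = -1)
Function('z')(o) = Pow(Add(-4, o), -1)
Function('Y')(x, Q) = Pow(Q, 2)
Function('H')(V, q) = Pow(Add(-4, q), -2) (Function('H')(V, q) = Pow(Pow(Add(-4, q), -1), 2) = Pow(Add(-4, q), -2))
Function('n')(R, U) = Mul(Rational(-215, 18), Pow(R, -1)) (Function('n')(R, U) = Mul(Add(-24, Pow(Add(-4, 7), -2)), Pow(Add(R, R), -1)) = Mul(Add(-24, Pow(3, -2)), Pow(Mul(2, R), -1)) = Mul(Add(-24, Rational(1, 9)), Mul(Rational(1, 2), Pow(R, -1))) = Mul(Rational(-215, 9), Mul(Rational(1, 2), Pow(R, -1))) = Mul(Rational(-215, 18), Pow(R, -1)))
Add(Add(106344, Function('n')(-496, 327)), 337440) = Add(Add(106344, Mul(Rational(-215, 18), Pow(-496, -1))), 337440) = Add(Add(106344, Mul(Rational(-215, 18), Rational(-1, 496))), 337440) = Add(Add(106344, Rational(215, 8928)), 337440) = Add(Rational(949439447, 8928), 337440) = Rational(3962103767, 8928)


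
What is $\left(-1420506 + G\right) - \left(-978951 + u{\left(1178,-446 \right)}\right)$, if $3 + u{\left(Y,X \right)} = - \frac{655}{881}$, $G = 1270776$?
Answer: $\frac{730546999}{881} \approx 8.2923 \cdot 10^{5}$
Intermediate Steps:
$u{\left(Y,X \right)} = - \frac{3298}{881}$ ($u{\left(Y,X \right)} = -3 - \frac{655}{881} = - \frac{3298}{881}$)
$\left(-1420506 + G\right) - \left(-978951 + u{\left(1178,-446 \right)}\right) = \left(-1420506 + 1270776\right) + \left(978951 - - \frac{3298}{881}\right) = -149730 + \left(978951 + \frac{3298}{881}\right) = -149730 + \frac{862459129}{881} = \frac{730546999}{881}$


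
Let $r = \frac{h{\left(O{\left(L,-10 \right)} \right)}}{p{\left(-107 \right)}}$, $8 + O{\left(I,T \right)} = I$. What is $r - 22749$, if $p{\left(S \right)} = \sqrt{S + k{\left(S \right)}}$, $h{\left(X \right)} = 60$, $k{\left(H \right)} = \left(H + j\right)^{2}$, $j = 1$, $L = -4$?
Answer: $-22749 + \frac{60 \sqrt{11129}}{11129} \approx -22748.0$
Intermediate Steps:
$O{\left(I,T \right)} = -8 + I$
$k{\left(H \right)} = \left(1 + H\right)^{2}$ ($k{\left(H \right)} = \left(H + 1\right)^{2} = \left(1 + H\right)^{2}$)
$p{\left(S \right)} = \sqrt{S + \left(1 + S\right)^{2}}$
$r = \frac{60 \sqrt{11129}}{11129}$ ($r = \frac{60}{\sqrt{-107 + \left(1 - 107\right)^{2}}} = \frac{60}{\sqrt{-107 + \left(-106\right)^{2}}} = \frac{60}{\sqrt{-107 + 11236}} = \frac{60}{\sqrt{11129}} = 60 \frac{\sqrt{11129}}{11129} = \frac{60 \sqrt{11129}}{11129} \approx 0.56875$)
$r - 22749 = \frac{60 \sqrt{11129}}{11129} - 22749 = -22749 + \frac{60 \sqrt{11129}}{11129}$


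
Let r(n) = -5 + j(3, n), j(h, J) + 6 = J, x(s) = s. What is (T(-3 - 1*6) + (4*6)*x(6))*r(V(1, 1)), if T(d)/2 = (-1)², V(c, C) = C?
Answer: -1460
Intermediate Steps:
j(h, J) = -6 + J
T(d) = 2 (T(d) = 2*(-1)² = 2*1 = 2)
r(n) = -11 + n (r(n) = -5 + (-6 + n) = -11 + n)
(T(-3 - 1*6) + (4*6)*x(6))*r(V(1, 1)) = (2 + (4*6)*6)*(-11 + 1) = (2 + 24*6)*(-10) = (2 + 144)*(-10) = 146*(-10) = -1460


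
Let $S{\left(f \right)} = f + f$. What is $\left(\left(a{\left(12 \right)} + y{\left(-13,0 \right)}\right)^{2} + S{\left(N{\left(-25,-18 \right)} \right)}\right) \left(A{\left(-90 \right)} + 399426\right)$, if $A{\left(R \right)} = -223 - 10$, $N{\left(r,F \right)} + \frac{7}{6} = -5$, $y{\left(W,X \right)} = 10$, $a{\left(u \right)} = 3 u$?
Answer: $\frac{2519307023}{3} \approx 8.3977 \cdot 10^{8}$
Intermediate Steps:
$N{\left(r,F \right)} = - \frac{37}{6}$ ($N{\left(r,F \right)} = - \frac{7}{6} - 5 = - \frac{37}{6}$)
$S{\left(f \right)} = 2 f$
$A{\left(R \right)} = -233$
$\left(\left(a{\left(12 \right)} + y{\left(-13,0 \right)}\right)^{2} + S{\left(N{\left(-25,-18 \right)} \right)}\right) \left(A{\left(-90 \right)} + 399426\right) = \left(\left(3 \cdot 12 + 10\right)^{2} + 2 \left(- \frac{37}{6}\right)\right) \left(-233 + 399426\right) = \left(\left(36 + 10\right)^{2} - \frac{37}{3}\right) 399193 = \left(46^{2} - \frac{37}{3}\right) 399193 = \left(2116 - \frac{37}{3}\right) 399193 = \frac{6311}{3} \cdot 399193 = \frac{2519307023}{3}$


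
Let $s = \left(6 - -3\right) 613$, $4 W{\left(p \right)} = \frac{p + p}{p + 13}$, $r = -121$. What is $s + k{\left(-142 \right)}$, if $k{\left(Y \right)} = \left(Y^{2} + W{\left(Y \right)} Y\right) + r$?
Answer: $\frac{3287158}{129} \approx 25482.0$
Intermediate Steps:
$W{\left(p \right)} = \frac{p}{2 \left(13 + p\right)}$ ($W{\left(p \right)} = \frac{\left(p + p\right) \frac{1}{p + 13}}{4} = \frac{2 p \frac{1}{13 + p}}{4} = \frac{p}{2 \left(13 + p\right)}$)
$s = 5517$ ($s = \left(6 + 3\right) 613 = 9 \cdot 613 = 5517$)
$k{\left(Y \right)} = -121 + Y^{2} + \frac{Y^{2}}{2 \left(13 + Y\right)}$ ($k{\left(Y \right)} = \left(Y^{2} + \frac{Y}{2 \left(13 + Y\right)} Y\right) - 121 = \left(Y^{2} + \frac{Y^{2}}{2 \left(13 + Y\right)}\right) - 121 = -121 + Y^{2} + \frac{Y^{2}}{2 \left(13 + Y\right)}$)
$s + k{\left(-142 \right)} = 5517 + \frac{\frac{\left(-142\right)^{2}}{2} + \left(-121 + \left(-142\right)^{2}\right) \left(13 - 142\right)}{13 - 142} = 5517 + \frac{\frac{1}{2} \cdot 20164 + \left(-121 + 20164\right) \left(-129\right)}{-129} = 5517 - \frac{10082 + 20043 \left(-129\right)}{129} = 5517 - \frac{10082 - 2585547}{129} = 5517 - - \frac{2575465}{129} = 5517 + \frac{2575465}{129} = \frac{3287158}{129}$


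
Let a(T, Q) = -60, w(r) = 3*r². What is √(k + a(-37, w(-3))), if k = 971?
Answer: √911 ≈ 30.183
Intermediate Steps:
√(k + a(-37, w(-3))) = √(971 - 60) = √911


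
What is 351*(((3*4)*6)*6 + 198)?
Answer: 221130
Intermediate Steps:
351*(((3*4)*6)*6 + 198) = 351*((12*6)*6 + 198) = 351*(72*6 + 198) = 351*(432 + 198) = 351*630 = 221130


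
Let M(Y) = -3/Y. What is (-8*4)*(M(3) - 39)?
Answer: 1280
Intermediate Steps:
(-8*4)*(M(3) - 39) = (-8*4)*(-3/3 - 39) = -32*(-3*⅓ - 39) = -32*(-1 - 39) = -32*(-40) = 1280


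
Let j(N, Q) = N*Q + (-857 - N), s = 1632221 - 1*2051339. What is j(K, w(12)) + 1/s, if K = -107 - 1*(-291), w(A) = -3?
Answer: -667654975/419118 ≈ -1593.0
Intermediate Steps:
s = -419118 (s = 1632221 - 2051339 = -419118)
K = 184 (K = -107 + 291 = 184)
j(N, Q) = -857 - N + N*Q
j(K, w(12)) + 1/s = (-857 - 1*184 + 184*(-3)) + 1/(-419118) = (-857 - 184 - 552) - 1/419118 = -1593 - 1/419118 = -667654975/419118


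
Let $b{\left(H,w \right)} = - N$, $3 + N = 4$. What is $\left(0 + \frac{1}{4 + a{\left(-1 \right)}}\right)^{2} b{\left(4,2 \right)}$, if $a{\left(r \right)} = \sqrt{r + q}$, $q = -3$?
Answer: $- \frac{3}{100} + \frac{i}{25} \approx -0.03 + 0.04 i$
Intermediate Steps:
$N = 1$ ($N = -3 + 4 = 1$)
$a{\left(r \right)} = \sqrt{-3 + r}$ ($a{\left(r \right)} = \sqrt{r - 3} = \sqrt{-3 + r}$)
$b{\left(H,w \right)} = -1$ ($b{\left(H,w \right)} = \left(-1\right) 1 = -1$)
$\left(0 + \frac{1}{4 + a{\left(-1 \right)}}\right)^{2} b{\left(4,2 \right)} = \left(0 + \frac{1}{4 + \sqrt{-3 - 1}}\right)^{2} \left(-1\right) = \left(0 + \frac{1}{4 + \sqrt{-4}}\right)^{2} \left(-1\right) = \left(0 + \frac{1}{4 + 2 i}\right)^{2} \left(-1\right) = \left(0 + \frac{4 - 2 i}{20}\right)^{2} \left(-1\right) = \left(\frac{4 - 2 i}{20}\right)^{2} \left(-1\right) = \frac{\left(4 - 2 i\right)^{2}}{400} \left(-1\right) = - \frac{\left(4 - 2 i\right)^{2}}{400}$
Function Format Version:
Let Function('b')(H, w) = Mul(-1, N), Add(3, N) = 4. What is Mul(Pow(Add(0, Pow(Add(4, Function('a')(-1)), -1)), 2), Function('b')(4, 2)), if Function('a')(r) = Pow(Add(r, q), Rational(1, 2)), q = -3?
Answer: Add(Rational(-3, 100), Mul(Rational(1, 25), I)) ≈ Add(-0.030000, Mul(0.040000, I))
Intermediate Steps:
N = 1 (N = Add(-3, 4) = 1)
Function('a')(r) = Pow(Add(-3, r), Rational(1, 2)) (Function('a')(r) = Pow(Add(r, -3), Rational(1, 2)) = Pow(Add(-3, r), Rational(1, 2)))
Function('b')(H, w) = -1 (Function('b')(H, w) = Mul(-1, 1) = -1)
Mul(Pow(Add(0, Pow(Add(4, Function('a')(-1)), -1)), 2), Function('b')(4, 2)) = Mul(Pow(Add(0, Pow(Add(4, Pow(Add(-3, -1), Rational(1, 2))), -1)), 2), -1) = Mul(Pow(Add(0, Pow(Add(4, Pow(-4, Rational(1, 2))), -1)), 2), -1) = Mul(Pow(Add(0, Pow(Add(4, Mul(2, I)), -1)), 2), -1) = Mul(Pow(Add(0, Mul(Rational(1, 20), Add(4, Mul(-2, I)))), 2), -1) = Mul(Pow(Mul(Rational(1, 20), Add(4, Mul(-2, I))), 2), -1) = Mul(Mul(Rational(1, 400), Pow(Add(4, Mul(-2, I)), 2)), -1) = Mul(Rational(-1, 400), Pow(Add(4, Mul(-2, I)), 2))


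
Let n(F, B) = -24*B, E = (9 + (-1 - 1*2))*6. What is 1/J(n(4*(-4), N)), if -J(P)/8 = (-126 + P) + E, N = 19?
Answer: 1/4368 ≈ 0.00022894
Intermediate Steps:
E = 36 (E = (9 + (-1 - 2))*6 = (9 - 3)*6 = 6*6 = 36)
J(P) = 720 - 8*P (J(P) = -8*((-126 + P) + 36) = -8*(-90 + P) = 720 - 8*P)
1/J(n(4*(-4), N)) = 1/(720 - (-192)*19) = 1/(720 - 8*(-456)) = 1/(720 + 3648) = 1/4368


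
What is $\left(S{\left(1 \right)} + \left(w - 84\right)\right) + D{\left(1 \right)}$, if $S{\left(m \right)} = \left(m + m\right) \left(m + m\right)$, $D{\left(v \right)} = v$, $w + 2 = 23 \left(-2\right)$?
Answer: $-127$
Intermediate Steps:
$w = -48$ ($w = -2 + 23 \left(-2\right) = -2 - 46 = -48$)
$S{\left(m \right)} = 4 m^{2}$ ($S{\left(m \right)} = 2 m 2 m = 4 m^{2}$)
$\left(S{\left(1 \right)} + \left(w - 84\right)\right) + D{\left(1 \right)} = \left(4 \cdot 1^{2} - 132\right) + 1 = \left(4 \cdot 1 - 132\right) + 1 = \left(4 - 132\right) + 1 = -128 + 1 = -127$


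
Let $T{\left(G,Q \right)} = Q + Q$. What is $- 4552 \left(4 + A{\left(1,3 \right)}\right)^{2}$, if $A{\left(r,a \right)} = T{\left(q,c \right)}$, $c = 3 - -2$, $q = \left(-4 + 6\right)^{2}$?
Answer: $-892192$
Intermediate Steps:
$q = 4$ ($q = 2^{2} = 4$)
$c = 5$ ($c = 3 + 2 = 5$)
$T{\left(G,Q \right)} = 2 Q$
$A{\left(r,a \right)} = 10$ ($A{\left(r,a \right)} = 2 \cdot 5 = 10$)
$- 4552 \left(4 + A{\left(1,3 \right)}\right)^{2} = - 4552 \left(4 + 10\right)^{2} = - 4552 \cdot 14^{2} = \left(-4552\right) 196 = -892192$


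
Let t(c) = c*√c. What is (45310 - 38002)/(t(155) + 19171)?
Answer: 70050834/181901683 - 566370*√155/181901683 ≈ 0.34634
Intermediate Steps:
t(c) = c^(3/2)
(45310 - 38002)/(t(155) + 19171) = (45310 - 38002)/(155^(3/2) + 19171) = 7308/(155*√155 + 19171) = 7308/(19171 + 155*√155)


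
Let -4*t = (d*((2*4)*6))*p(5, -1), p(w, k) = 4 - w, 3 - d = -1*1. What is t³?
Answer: 110592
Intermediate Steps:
d = 4 (d = 3 - (-1) = 3 - 1*(-1) = 3 + 1 = 4)
t = 48 (t = -4*((2*4)*6)*(4 - 1*5)/4 = -4*(8*6)*(4 - 5)/4 = -4*48*(-1)/4 = -48*(-1) = -¼*(-192) = 48)
t³ = 48³ = 110592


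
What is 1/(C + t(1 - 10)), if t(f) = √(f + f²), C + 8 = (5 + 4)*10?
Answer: 41/3326 - 3*√2/3326 ≈ 0.011052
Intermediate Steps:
C = 82 (C = -8 + (5 + 4)*10 = -8 + 9*10 = -8 + 90 = 82)
1/(C + t(1 - 10)) = 1/(82 + √((1 - 10)*(1 + (1 - 10)))) = 1/(82 + √(-9*(1 - 9))) = 1/(82 + √(-9*(-8))) = 1/(82 + √72) = 1/(82 + 6*√2)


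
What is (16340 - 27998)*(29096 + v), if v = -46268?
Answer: 200191176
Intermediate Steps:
(16340 - 27998)*(29096 + v) = (16340 - 27998)*(29096 - 46268) = -11658*(-17172) = 200191176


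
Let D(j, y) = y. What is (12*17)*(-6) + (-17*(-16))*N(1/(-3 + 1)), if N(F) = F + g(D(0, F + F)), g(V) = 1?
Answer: -1088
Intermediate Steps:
N(F) = 1 + F (N(F) = F + 1 = 1 + F)
(12*17)*(-6) + (-17*(-16))*N(1/(-3 + 1)) = (12*17)*(-6) + (-17*(-16))*(1 + 1/(-3 + 1)) = 204*(-6) + 272*(1 + 1/(-2)) = -1224 + 272*(1 - ½) = -1224 + 272*(½) = -1224 + 136 = -1088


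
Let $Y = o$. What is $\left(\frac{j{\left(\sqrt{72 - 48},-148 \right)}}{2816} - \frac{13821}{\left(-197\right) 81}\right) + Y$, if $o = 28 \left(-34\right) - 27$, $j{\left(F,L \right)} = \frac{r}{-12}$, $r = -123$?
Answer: $- \frac{58602927137}{59913216} \approx -978.13$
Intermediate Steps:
$j{\left(F,L \right)} = \frac{41}{4}$ ($j{\left(F,L \right)} = - \frac{123}{-12} = \left(-123\right) \left(- \frac{1}{12}\right) = \frac{41}{4}$)
$o = -979$ ($o = -952 - 27 = -979$)
$Y = -979$
$\left(\frac{j{\left(\sqrt{72 - 48},-148 \right)}}{2816} - \frac{13821}{\left(-197\right) 81}\right) + Y = \left(\frac{41}{4 \cdot 2816} - \frac{13821}{\left(-197\right) 81}\right) - 979 = \left(\frac{41}{4} \cdot \frac{1}{2816} - \frac{13821}{-15957}\right) - 979 = \left(\frac{41}{11264} - - \frac{4607}{5319}\right) - 979 = \left(\frac{41}{11264} + \frac{4607}{5319}\right) - 979 = \frac{52111327}{59913216} - 979 = - \frac{58602927137}{59913216}$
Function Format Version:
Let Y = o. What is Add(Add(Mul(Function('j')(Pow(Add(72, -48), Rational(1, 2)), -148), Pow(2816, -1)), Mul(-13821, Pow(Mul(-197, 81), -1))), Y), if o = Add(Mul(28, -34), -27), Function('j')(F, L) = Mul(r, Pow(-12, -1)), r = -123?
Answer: Rational(-58602927137, 59913216) ≈ -978.13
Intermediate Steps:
Function('j')(F, L) = Rational(41, 4) (Function('j')(F, L) = Mul(-123, Pow(-12, -1)) = Mul(-123, Rational(-1, 12)) = Rational(41, 4))
o = -979 (o = Add(-952, -27) = -979)
Y = -979
Add(Add(Mul(Function('j')(Pow(Add(72, -48), Rational(1, 2)), -148), Pow(2816, -1)), Mul(-13821, Pow(Mul(-197, 81), -1))), Y) = Add(Add(Mul(Rational(41, 4), Pow(2816, -1)), Mul(-13821, Pow(Mul(-197, 81), -1))), -979) = Add(Add(Mul(Rational(41, 4), Rational(1, 2816)), Mul(-13821, Pow(-15957, -1))), -979) = Add(Add(Rational(41, 11264), Mul(-13821, Rational(-1, 15957))), -979) = Add(Add(Rational(41, 11264), Rational(4607, 5319)), -979) = Add(Rational(52111327, 59913216), -979) = Rational(-58602927137, 59913216)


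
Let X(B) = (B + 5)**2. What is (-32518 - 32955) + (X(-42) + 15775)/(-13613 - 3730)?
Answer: -1135515383/17343 ≈ -65474.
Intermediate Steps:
X(B) = (5 + B)**2
(-32518 - 32955) + (X(-42) + 15775)/(-13613 - 3730) = (-32518 - 32955) + ((5 - 42)**2 + 15775)/(-13613 - 3730) = -65473 + ((-37)**2 + 15775)/(-17343) = -65473 + (1369 + 15775)*(-1/17343) = -65473 + 17144*(-1/17343) = -65473 - 17144/17343 = -1135515383/17343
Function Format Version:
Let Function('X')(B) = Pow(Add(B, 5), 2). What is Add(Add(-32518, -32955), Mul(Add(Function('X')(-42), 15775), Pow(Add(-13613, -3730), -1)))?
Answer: Rational(-1135515383, 17343) ≈ -65474.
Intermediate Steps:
Function('X')(B) = Pow(Add(5, B), 2)
Add(Add(-32518, -32955), Mul(Add(Function('X')(-42), 15775), Pow(Add(-13613, -3730), -1))) = Add(Add(-32518, -32955), Mul(Add(Pow(Add(5, -42), 2), 15775), Pow(Add(-13613, -3730), -1))) = Add(-65473, Mul(Add(Pow(-37, 2), 15775), Pow(-17343, -1))) = Add(-65473, Mul(Add(1369, 15775), Rational(-1, 17343))) = Add(-65473, Mul(17144, Rational(-1, 17343))) = Add(-65473, Rational(-17144, 17343)) = Rational(-1135515383, 17343)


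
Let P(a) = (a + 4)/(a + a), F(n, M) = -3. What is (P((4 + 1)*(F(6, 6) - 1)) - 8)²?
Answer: 1444/25 ≈ 57.760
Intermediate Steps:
P(a) = (4 + a)/(2*a) (P(a) = (4 + a)/((2*a)) = (4 + a)*(1/(2*a)) = (4 + a)/(2*a))
(P((4 + 1)*(F(6, 6) - 1)) - 8)² = ((4 + (4 + 1)*(-3 - 1))/(2*(((4 + 1)*(-3 - 1)))) - 8)² = ((4 + 5*(-4))/(2*((5*(-4)))) - 8)² = ((½)*(4 - 20)/(-20) - 8)² = ((½)*(-1/20)*(-16) - 8)² = (⅖ - 8)² = (-38/5)² = 1444/25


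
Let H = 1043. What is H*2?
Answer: 2086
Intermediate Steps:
H*2 = 1043*2 = 2086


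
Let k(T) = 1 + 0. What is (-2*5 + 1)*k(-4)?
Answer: -9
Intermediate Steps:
k(T) = 1
(-2*5 + 1)*k(-4) = (-2*5 + 1)*1 = (-10 + 1)*1 = -9*1 = -9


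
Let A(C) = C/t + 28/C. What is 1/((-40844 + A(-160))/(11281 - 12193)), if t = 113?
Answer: 4122240/184622071 ≈ 0.022328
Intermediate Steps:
A(C) = 28/C + C/113 (A(C) = C/113 + 28/C = 28/C + C/113)
1/((-40844 + A(-160))/(11281 - 12193)) = 1/((-40844 + (28/(-160) + (1/113)*(-160)))/(11281 - 12193)) = 1/((-40844 + (28*(-1/160) - 160/113))/(-912)) = 1/((-40844 + (-7/40 - 160/113))*(-1/912)) = 1/((-40844 - 7191/4520)*(-1/912)) = 1/(-184622071/4520*(-1/912)) = 1/(184622071/4122240) = 4122240/184622071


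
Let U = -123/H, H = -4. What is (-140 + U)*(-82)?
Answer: 17917/2 ≈ 8958.5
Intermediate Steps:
U = 123/4 (U = -123/(-4) = -123*(-¼) = 123/4 ≈ 30.750)
(-140 + U)*(-82) = (-140 + 123/4)*(-82) = -437/4*(-82) = 17917/2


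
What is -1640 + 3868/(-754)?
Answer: -620214/377 ≈ -1645.1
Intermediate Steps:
-1640 + 3868/(-754) = -1640 + 3868*(-1/754) = -1640 - 1934/377 = -620214/377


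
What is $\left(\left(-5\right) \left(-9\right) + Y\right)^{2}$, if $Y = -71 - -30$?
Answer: $16$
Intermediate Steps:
$Y = -41$ ($Y = -71 + 30 = -41$)
$\left(\left(-5\right) \left(-9\right) + Y\right)^{2} = \left(\left(-5\right) \left(-9\right) - 41\right)^{2} = \left(45 - 41\right)^{2} = 4^{2} = 16$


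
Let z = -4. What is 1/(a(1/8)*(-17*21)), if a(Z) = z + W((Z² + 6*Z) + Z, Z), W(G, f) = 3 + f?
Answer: 8/2499 ≈ 0.0032013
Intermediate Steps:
a(Z) = -1 + Z (a(Z) = -4 + (3 + Z) = -1 + Z)
1/(a(1/8)*(-17*21)) = 1/((-1 + 1/8)*(-17*21)) = 1/((-1 + ⅛)*(-357)) = 1/(-7/8*(-357)) = 1/(2499/8) = 8/2499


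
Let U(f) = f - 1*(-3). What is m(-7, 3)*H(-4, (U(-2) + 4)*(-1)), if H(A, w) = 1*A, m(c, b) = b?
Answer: -12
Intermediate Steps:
U(f) = 3 + f (U(f) = f + 3 = 3 + f)
H(A, w) = A
m(-7, 3)*H(-4, (U(-2) + 4)*(-1)) = 3*(-4) = -12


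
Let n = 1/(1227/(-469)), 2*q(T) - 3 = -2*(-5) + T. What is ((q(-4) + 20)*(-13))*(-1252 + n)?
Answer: 978860701/2454 ≈ 3.9888e+5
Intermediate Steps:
q(T) = 13/2 + T/2 (q(T) = 3/2 + (-2*(-5) + T)/2 = 3/2 + (10 + T)/2 = 3/2 + (5 + T/2) = 13/2 + T/2)
n = -469/1227 (n = 1/(1227*(-1/469)) = 1/(-1227/469) = -469/1227 ≈ -0.38223)
((q(-4) + 20)*(-13))*(-1252 + n) = (((13/2 + (½)*(-4)) + 20)*(-13))*(-1252 - 469/1227) = (((13/2 - 2) + 20)*(-13))*(-1536673/1227) = ((9/2 + 20)*(-13))*(-1536673/1227) = ((49/2)*(-13))*(-1536673/1227) = -637/2*(-1536673/1227) = 978860701/2454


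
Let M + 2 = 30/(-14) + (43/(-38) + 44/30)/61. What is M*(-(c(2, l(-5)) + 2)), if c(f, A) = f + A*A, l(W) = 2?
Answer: 4027972/121695 ≈ 33.099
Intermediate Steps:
c(f, A) = f + A**2
M = -1006993/243390 (M = -2 + (30/(-14) + (43/(-38) + 44/30)/61) = -2 + (30*(-1/14) + (43*(-1/38) + 44*(1/30))*(1/61)) = -2 + (-15/7 + (-43/38 + 22/15)*(1/61)) = -2 + (-15/7 + (191/570)*(1/61)) = -2 + (-15/7 + 191/34770) = -2 - 520213/243390 = -1006993/243390 ≈ -4.1374)
M*(-(c(2, l(-5)) + 2)) = -(-1006993)*((2 + 2**2) + 2)/243390 = -(-1006993)*((2 + 4) + 2)/243390 = -(-1006993)*(6 + 2)/243390 = -(-1006993)*8/243390 = -1006993/243390*(-8) = 4027972/121695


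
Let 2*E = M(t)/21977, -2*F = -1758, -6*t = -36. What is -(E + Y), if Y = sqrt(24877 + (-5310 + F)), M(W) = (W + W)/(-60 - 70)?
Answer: 3/1428505 - sqrt(20446) ≈ -142.99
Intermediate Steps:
t = 6 (t = -1/6*(-36) = 6)
F = 879 (F = -1/2*(-1758) = 879)
M(W) = -W/65 (M(W) = (2*W)/(-130) = (2*W)*(-1/130) = -W/65)
E = -3/1428505 (E = (-1/65*6/21977)/2 = (-6/65*1/21977)/2 = (1/2)*(-6/1428505) = -3/1428505 ≈ -2.1001e-6)
Y = sqrt(20446) (Y = sqrt(24877 + (-5310 + 879)) = sqrt(24877 - 4431) = sqrt(20446) ≈ 142.99)
-(E + Y) = -(-3/1428505 + sqrt(20446)) = 3/1428505 - sqrt(20446)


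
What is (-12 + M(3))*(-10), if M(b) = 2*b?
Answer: 60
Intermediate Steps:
(-12 + M(3))*(-10) = (-12 + 2*3)*(-10) = (-12 + 6)*(-10) = -6*(-10) = 60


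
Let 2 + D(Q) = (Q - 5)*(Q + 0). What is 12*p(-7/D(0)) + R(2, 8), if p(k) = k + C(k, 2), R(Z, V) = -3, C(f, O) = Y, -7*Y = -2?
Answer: 297/7 ≈ 42.429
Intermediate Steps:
Y = 2/7 (Y = -1/7*(-2) = 2/7 ≈ 0.28571)
C(f, O) = 2/7
D(Q) = -2 + Q*(-5 + Q) (D(Q) = -2 + (Q - 5)*(Q + 0) = -2 + (-5 + Q)*Q = -2 + Q*(-5 + Q))
p(k) = 2/7 + k (p(k) = k + 2/7 = 2/7 + k)
12*p(-7/D(0)) + R(2, 8) = 12*(2/7 - 7/(-2 + 0**2 - 5*0)) - 3 = 12*(2/7 - 7/(-2 + 0 + 0)) - 3 = 12*(2/7 - 7/(-2)) - 3 = 12*(2/7 - 7*(-1/2)) - 3 = 12*(2/7 + 7/2) - 3 = 12*(53/14) - 3 = 318/7 - 3 = 297/7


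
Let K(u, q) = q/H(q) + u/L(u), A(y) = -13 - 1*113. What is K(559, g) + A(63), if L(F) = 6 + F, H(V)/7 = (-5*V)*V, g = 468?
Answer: -231387269/1850940 ≈ -125.01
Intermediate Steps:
A(y) = -126 (A(y) = -13 - 113 = -126)
H(V) = -35*V**2 (H(V) = 7*((-5*V)*V) = 7*(-5*V**2) = -35*V**2)
K(u, q) = -1/(35*q) + u/(6 + u) (K(u, q) = q/((-35*q**2)) + u/(6 + u) = q*(-1/(35*q**2)) + u/(6 + u) = -1/(35*q) + u/(6 + u))
K(559, g) + A(63) = (1/35)*(-6 - 1*559 + 35*468*559)/(468*(6 + 559)) - 126 = (1/35)*(1/468)*(-6 - 559 + 9156420)/565 - 126 = (1/35)*(1/468)*(1/565)*9155855 - 126 = 1831171/1850940 - 126 = -231387269/1850940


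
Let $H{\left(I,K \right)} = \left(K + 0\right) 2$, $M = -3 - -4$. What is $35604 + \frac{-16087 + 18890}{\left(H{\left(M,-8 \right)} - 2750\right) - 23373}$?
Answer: $\frac{930650153}{26139} \approx 35604.0$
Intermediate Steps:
$M = 1$ ($M = -3 + 4 = 1$)
$H{\left(I,K \right)} = 2 K$ ($H{\left(I,K \right)} = K 2 = 2 K$)
$35604 + \frac{-16087 + 18890}{\left(H{\left(M,-8 \right)} - 2750\right) - 23373} = 35604 + \frac{-16087 + 18890}{\left(2 \left(-8\right) - 2750\right) - 23373} = 35604 + \frac{2803}{\left(-16 - 2750\right) - 23373} = 35604 + \frac{2803}{-2766 - 23373} = 35604 + \frac{2803}{-26139} = 35604 + 2803 \left(- \frac{1}{26139}\right) = 35604 - \frac{2803}{26139} = \frac{930650153}{26139}$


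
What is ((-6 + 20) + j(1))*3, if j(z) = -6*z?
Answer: 24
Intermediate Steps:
((-6 + 20) + j(1))*3 = ((-6 + 20) - 6*1)*3 = (14 - 6)*3 = 8*3 = 24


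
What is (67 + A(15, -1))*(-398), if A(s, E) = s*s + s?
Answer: -122186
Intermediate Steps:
A(s, E) = s + s² (A(s, E) = s² + s = s + s²)
(67 + A(15, -1))*(-398) = (67 + 15*(1 + 15))*(-398) = (67 + 15*16)*(-398) = (67 + 240)*(-398) = 307*(-398) = -122186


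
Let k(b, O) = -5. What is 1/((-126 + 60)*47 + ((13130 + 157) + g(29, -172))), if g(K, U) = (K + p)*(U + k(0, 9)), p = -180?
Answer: 1/36912 ≈ 2.7091e-5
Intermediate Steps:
g(K, U) = (-180 + K)*(-5 + U) (g(K, U) = (K - 180)*(U - 5) = (-180 + K)*(-5 + U))
1/((-126 + 60)*47 + ((13130 + 157) + g(29, -172))) = 1/((-126 + 60)*47 + ((13130 + 157) + (900 - 180*(-172) - 5*29 + 29*(-172)))) = 1/(-66*47 + (13287 + (900 + 30960 - 145 - 4988))) = 1/(-3102 + (13287 + 26727)) = 1/(-3102 + 40014) = 1/36912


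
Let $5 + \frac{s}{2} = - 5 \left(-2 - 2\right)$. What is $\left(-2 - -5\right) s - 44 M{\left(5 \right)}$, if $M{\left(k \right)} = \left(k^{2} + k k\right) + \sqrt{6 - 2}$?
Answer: $-2198$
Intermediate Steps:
$s = 30$ ($s = -10 + 2 \left(- 5 \left(-2 - 2\right)\right) = -10 + 2 \left(\left(-5\right) \left(-4\right)\right) = -10 + 2 \cdot 20 = -10 + 40 = 30$)
$M{\left(k \right)} = 2 + 2 k^{2}$ ($M{\left(k \right)} = \left(k^{2} + k^{2}\right) + \sqrt{4} = 2 k^{2} + 2 = 2 + 2 k^{2}$)
$\left(-2 - -5\right) s - 44 M{\left(5 \right)} = \left(-2 - -5\right) 30 - 44 \left(2 + 2 \cdot 5^{2}\right) = \left(-2 + 5\right) 30 - 44 \left(2 + 2 \cdot 25\right) = 3 \cdot 30 - 44 \left(2 + 50\right) = 90 - 2288 = -2198$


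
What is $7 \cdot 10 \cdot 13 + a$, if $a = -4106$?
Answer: $-3196$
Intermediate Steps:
$7 \cdot 10 \cdot 13 + a = 7 \cdot 10 \cdot 13 - 4106 = 70 \cdot 13 - 4106 = 910 - 4106 = -3196$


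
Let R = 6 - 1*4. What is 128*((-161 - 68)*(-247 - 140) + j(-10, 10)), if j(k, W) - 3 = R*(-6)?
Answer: 11342592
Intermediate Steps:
R = 2 (R = 6 - 4 = 2)
j(k, W) = -9 (j(k, W) = 3 + 2*(-6) = 3 - 12 = -9)
128*((-161 - 68)*(-247 - 140) + j(-10, 10)) = 128*((-161 - 68)*(-247 - 140) - 9) = 128*(-229*(-387) - 9) = 128*(88623 - 9) = 128*88614 = 11342592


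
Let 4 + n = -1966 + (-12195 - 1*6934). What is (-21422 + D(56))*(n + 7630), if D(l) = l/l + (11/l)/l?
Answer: 904796843905/3136 ≈ 2.8852e+8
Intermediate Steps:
n = -21099 (n = -4 + (-1966 + (-12195 - 1*6934)) = -4 + (-1966 + (-12195 - 6934)) = -4 + (-1966 - 19129) = -4 - 21095 = -21099)
D(l) = 1 + 11/l²
(-21422 + D(56))*(n + 7630) = (-21422 + (1 + 11/56²))*(-21099 + 7630) = (-21422 + (1 + 11*(1/3136)))*(-13469) = (-21422 + (1 + 11/3136))*(-13469) = (-21422 + 3147/3136)*(-13469) = -67176245/3136*(-13469) = 904796843905/3136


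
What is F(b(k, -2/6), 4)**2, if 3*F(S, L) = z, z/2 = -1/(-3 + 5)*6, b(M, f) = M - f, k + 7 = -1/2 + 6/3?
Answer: 4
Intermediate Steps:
k = -11/2 (k = -7 + (-1/2 + 6/3) = -7 + (-1*1/2 + 6*(1/3)) = -7 + (-1/2 + 2) = -7 + 3/2 = -11/2 ≈ -5.5000)
z = -6 (z = 2*(-1/(-3 + 5)*6) = 2*(-1/2*6) = 2*(-3) = -6)
F(S, L) = -2 (F(S, L) = (1/3)*(-6) = -2)
F(b(k, -2/6), 4)**2 = (-2)**2 = 4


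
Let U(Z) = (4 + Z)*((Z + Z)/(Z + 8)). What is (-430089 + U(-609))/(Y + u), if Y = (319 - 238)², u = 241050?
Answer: -86406793/49604737 ≈ -1.7419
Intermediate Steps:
Y = 6561 (Y = 81² = 6561)
U(Z) = 2*Z*(4 + Z)/(8 + Z) (U(Z) = (4 + Z)*((2*Z)/(8 + Z)) = (4 + Z)*(2*Z/(8 + Z)) = 2*Z*(4 + Z)/(8 + Z))
(-430089 + U(-609))/(Y + u) = (-430089 + 2*(-609)*(4 - 609)/(8 - 609))/(6561 + 241050) = (-430089 + 2*(-609)*(-605)/(-601))/247611 = (-430089 + 2*(-609)*(-1/601)*(-605))*(1/247611) = (-430089 - 736890/601)*(1/247611) = -259220379/601*1/247611 = -86406793/49604737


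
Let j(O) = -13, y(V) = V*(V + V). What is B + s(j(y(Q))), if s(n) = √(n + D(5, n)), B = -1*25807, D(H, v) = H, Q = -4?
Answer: -25807 + 2*I*√2 ≈ -25807.0 + 2.8284*I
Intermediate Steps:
y(V) = 2*V² (y(V) = V*(2*V) = 2*V²)
B = -25807
s(n) = √(5 + n) (s(n) = √(n + 5) = √(5 + n))
B + s(j(y(Q))) = -25807 + √(5 - 13) = -25807 + √(-8) = -25807 + 2*I*√2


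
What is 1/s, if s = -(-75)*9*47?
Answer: 1/31725 ≈ 3.1521e-5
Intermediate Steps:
s = 31725 (s = -25*(-27)*47 = 675*47 = 31725)
1/s = 1/31725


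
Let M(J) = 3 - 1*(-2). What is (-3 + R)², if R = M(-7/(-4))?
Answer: 4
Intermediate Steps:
M(J) = 5 (M(J) = 3 + 2 = 5)
R = 5
(-3 + R)² = (-3 + 5)² = 2² = 4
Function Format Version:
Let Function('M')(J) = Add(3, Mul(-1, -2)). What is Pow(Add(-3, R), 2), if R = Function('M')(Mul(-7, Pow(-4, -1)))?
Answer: 4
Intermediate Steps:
Function('M')(J) = 5 (Function('M')(J) = Add(3, 2) = 5)
R = 5
Pow(Add(-3, R), 2) = Pow(Add(-3, 5), 2) = Pow(2, 2) = 4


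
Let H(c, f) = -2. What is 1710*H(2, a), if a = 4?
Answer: -3420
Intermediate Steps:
1710*H(2, a) = 1710*(-2) = -3420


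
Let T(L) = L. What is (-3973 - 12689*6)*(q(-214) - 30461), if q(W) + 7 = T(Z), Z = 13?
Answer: 2439658685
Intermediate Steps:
q(W) = 6 (q(W) = -7 + 13 = 6)
(-3973 - 12689*6)*(q(-214) - 30461) = (-3973 - 12689*6)*(6 - 30461) = (-3973 - 76134)*(-30455) = -80107*(-30455) = 2439658685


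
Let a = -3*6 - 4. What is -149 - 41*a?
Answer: 753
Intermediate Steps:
a = -22 (a = -18 - 4 = -22)
-149 - 41*a = -149 - 41*(-22) = -149 + 902 = 753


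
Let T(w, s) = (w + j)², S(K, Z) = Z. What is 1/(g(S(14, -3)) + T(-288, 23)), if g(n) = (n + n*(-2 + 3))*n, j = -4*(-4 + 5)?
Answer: 1/85282 ≈ 1.1726e-5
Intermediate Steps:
j = -4 (j = -4*1 = -4)
T(w, s) = (-4 + w)² (T(w, s) = (w - 4)² = (-4 + w)²)
g(n) = 2*n² (g(n) = (n + n*1)*n = (n + n)*n = (2*n)*n = 2*n²)
1/(g(S(14, -3)) + T(-288, 23)) = 1/(2*(-3)² + (-4 - 288)²) = 1/(2*9 + (-292)²) = 1/(18 + 85264) = 1/85282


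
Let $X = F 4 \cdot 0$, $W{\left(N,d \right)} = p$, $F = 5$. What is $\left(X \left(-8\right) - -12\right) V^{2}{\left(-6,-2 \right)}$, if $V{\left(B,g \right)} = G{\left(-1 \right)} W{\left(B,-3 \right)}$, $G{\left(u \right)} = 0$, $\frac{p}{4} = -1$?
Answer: $0$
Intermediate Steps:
$p = -4$ ($p = 4 \left(-1\right) = -4$)
$W{\left(N,d \right)} = -4$
$X = 0$ ($X = 5 \cdot 4 \cdot 0 = 20 \cdot 0 = 0$)
$V{\left(B,g \right)} = 0$ ($V{\left(B,g \right)} = 0 \left(-4\right) = 0$)
$\left(X \left(-8\right) - -12\right) V^{2}{\left(-6,-2 \right)} = \left(0 \left(-8\right) - -12\right) 0^{2} = \left(0 + 12\right) 0 = 12 \cdot 0 = 0$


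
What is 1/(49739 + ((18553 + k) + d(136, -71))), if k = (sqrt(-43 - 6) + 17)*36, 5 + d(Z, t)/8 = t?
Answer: 8537/583050890 - 63*I/1166101780 ≈ 1.4642e-5 - 5.4026e-8*I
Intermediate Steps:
d(Z, t) = -40 + 8*t
k = 612 + 252*I (k = (sqrt(-49) + 17)*36 = (7*I + 17)*36 = (17 + 7*I)*36 = 612 + 252*I ≈ 612.0 + 252.0*I)
1/(49739 + ((18553 + k) + d(136, -71))) = 1/(49739 + ((18553 + (612 + 252*I)) + (-40 + 8*(-71)))) = 1/(49739 + ((19165 + 252*I) + (-40 - 568))) = 1/(49739 + ((19165 + 252*I) - 608)) = 1/(49739 + (18557 + 252*I)) = 1/(68296 + 252*I) = (68296 - 252*I)/4664407120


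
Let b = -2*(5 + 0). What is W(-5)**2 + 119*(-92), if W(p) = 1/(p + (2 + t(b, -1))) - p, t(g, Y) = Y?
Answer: -174807/16 ≈ -10925.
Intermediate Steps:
b = -10 (b = -2*5 = -10)
W(p) = 1/(1 + p) - p (W(p) = 1/(p + (2 - 1)) - p = 1/(p + 1) - p = 1/(1 + p) - p)
W(-5)**2 + 119*(-92) = ((1 - 1*(-5) - 1*(-5)**2)/(1 - 5))**2 + 119*(-92) = ((1 + 5 - 1*25)/(-4))**2 - 10948 = (-(1 + 5 - 25)/4)**2 - 10948 = (-1/4*(-19))**2 - 10948 = (19/4)**2 - 10948 = 361/16 - 10948 = -174807/16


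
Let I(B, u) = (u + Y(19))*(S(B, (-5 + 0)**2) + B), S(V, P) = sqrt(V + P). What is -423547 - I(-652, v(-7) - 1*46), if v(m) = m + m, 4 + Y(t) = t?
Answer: -452887 + 45*I*sqrt(627) ≈ -4.5289e+5 + 1126.8*I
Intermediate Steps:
Y(t) = -4 + t
S(V, P) = sqrt(P + V)
v(m) = 2*m
I(B, u) = (15 + u)*(B + sqrt(25 + B)) (I(B, u) = (u + (-4 + 19))*(sqrt((-5 + 0)**2 + B) + B) = (u + 15)*(sqrt((-5)**2 + B) + B) = (15 + u)*(sqrt(25 + B) + B) = (15 + u)*(B + sqrt(25 + B)))
-423547 - I(-652, v(-7) - 1*46) = -423547 - (15*(-652) + 15*sqrt(25 - 652) - 652*(2*(-7) - 1*46) + (2*(-7) - 1*46)*sqrt(25 - 652)) = -423547 - (-9780 + 15*sqrt(-627) - 652*(-14 - 46) + (-14 - 46)*sqrt(-627)) = -423547 - (-9780 + 15*(I*sqrt(627)) - 652*(-60) - 60*I*sqrt(627)) = -423547 - (-9780 + 15*I*sqrt(627) + 39120 - 60*I*sqrt(627)) = -423547 - (29340 - 45*I*sqrt(627)) = -423547 + (-29340 + 45*I*sqrt(627)) = -452887 + 45*I*sqrt(627)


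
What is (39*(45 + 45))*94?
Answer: 329940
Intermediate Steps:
(39*(45 + 45))*94 = (39*90)*94 = 3510*94 = 329940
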